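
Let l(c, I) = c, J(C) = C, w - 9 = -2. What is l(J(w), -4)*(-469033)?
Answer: -3283231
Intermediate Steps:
w = 7 (w = 9 - 2 = 7)
l(J(w), -4)*(-469033) = 7*(-469033) = -3283231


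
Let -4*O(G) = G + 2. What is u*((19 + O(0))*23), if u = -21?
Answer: -17871/2 ≈ -8935.5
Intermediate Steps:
O(G) = -½ - G/4 (O(G) = -(G + 2)/4 = -(2 + G)/4 = -½ - G/4)
u*((19 + O(0))*23) = -21*(19 + (-½ - ¼*0))*23 = -21*(19 + (-½ + 0))*23 = -21*(19 - ½)*23 = -777*23/2 = -21*851/2 = -17871/2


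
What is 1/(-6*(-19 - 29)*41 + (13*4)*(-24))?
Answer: 1/10560 ≈ 9.4697e-5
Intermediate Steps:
1/(-6*(-19 - 29)*41 + (13*4)*(-24)) = 1/(-(-288)*41 + 52*(-24)) = 1/(-6*(-1968) - 1248) = 1/(11808 - 1248) = 1/10560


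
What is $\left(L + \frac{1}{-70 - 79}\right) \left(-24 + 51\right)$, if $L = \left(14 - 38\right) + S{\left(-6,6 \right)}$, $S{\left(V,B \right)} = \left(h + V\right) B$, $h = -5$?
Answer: $- \frac{362097}{149} \approx -2430.2$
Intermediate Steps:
$S{\left(V,B \right)} = B \left(-5 + V\right)$ ($S{\left(V,B \right)} = \left(-5 + V\right) B = B \left(-5 + V\right)$)
$L = -90$ ($L = \left(14 - 38\right) + 6 \left(-5 - 6\right) = -24 + 6 \left(-11\right) = -24 - 66 = -90$)
$\left(L + \frac{1}{-70 - 79}\right) \left(-24 + 51\right) = \left(-90 + \frac{1}{-70 - 79}\right) \left(-24 + 51\right) = \left(-90 + \frac{1}{-149}\right) 27 = \left(-90 - \frac{1}{149}\right) 27 = \left(- \frac{13411}{149}\right) 27 = - \frac{362097}{149}$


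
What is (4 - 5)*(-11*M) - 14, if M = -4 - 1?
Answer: -69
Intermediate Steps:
M = -5
(4 - 5)*(-11*M) - 14 = (4 - 5)*(-11*(-5)) - 14 = -1*55 - 14 = -55 - 14 = -69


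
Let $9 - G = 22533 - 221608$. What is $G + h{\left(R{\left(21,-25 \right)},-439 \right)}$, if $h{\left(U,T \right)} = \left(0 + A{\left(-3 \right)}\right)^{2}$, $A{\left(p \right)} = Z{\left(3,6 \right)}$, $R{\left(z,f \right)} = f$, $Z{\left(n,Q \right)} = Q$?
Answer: $199120$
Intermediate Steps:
$A{\left(p \right)} = 6$
$G = 199084$ ($G = 9 - \left(22533 - 221608\right) = 9 - -199075 = 9 + 199075 = 199084$)
$h{\left(U,T \right)} = 36$ ($h{\left(U,T \right)} = \left(0 + 6\right)^{2} = 6^{2} = 36$)
$G + h{\left(R{\left(21,-25 \right)},-439 \right)} = 199084 + 36 = 199120$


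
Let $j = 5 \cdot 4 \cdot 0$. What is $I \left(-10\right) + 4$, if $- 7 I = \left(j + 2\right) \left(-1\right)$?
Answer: $\frac{8}{7} \approx 1.1429$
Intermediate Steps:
$j = 0$ ($j = 20 \cdot 0 = 0$)
$I = \frac{2}{7}$ ($I = - \frac{\left(0 + 2\right) \left(-1\right)}{7} = - \frac{2 \left(-1\right)}{7} = \left(- \frac{1}{7}\right) \left(-2\right) = \frac{2}{7} \approx 0.28571$)
$I \left(-10\right) + 4 = \frac{2}{7} \left(-10\right) + 4 = - \frac{20}{7} + 4 = \frac{8}{7}$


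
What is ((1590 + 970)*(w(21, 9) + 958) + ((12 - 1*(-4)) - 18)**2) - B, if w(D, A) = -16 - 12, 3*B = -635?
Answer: 7143047/3 ≈ 2.3810e+6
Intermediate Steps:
B = -635/3 (B = (1/3)*(-635) = -635/3 ≈ -211.67)
w(D, A) = -28
((1590 + 970)*(w(21, 9) + 958) + ((12 - 1*(-4)) - 18)**2) - B = ((1590 + 970)*(-28 + 958) + ((12 - 1*(-4)) - 18)**2) - 1*(-635/3) = (2560*930 + ((12 + 4) - 18)**2) + 635/3 = (2380800 + (16 - 18)**2) + 635/3 = (2380800 + (-2)**2) + 635/3 = (2380800 + 4) + 635/3 = 2380804 + 635/3 = 7143047/3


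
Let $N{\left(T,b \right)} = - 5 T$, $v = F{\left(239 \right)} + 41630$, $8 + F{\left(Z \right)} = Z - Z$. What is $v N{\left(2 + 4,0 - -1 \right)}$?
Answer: $-1248660$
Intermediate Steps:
$F{\left(Z \right)} = -8$ ($F{\left(Z \right)} = -8 + \left(Z - Z\right) = -8 + 0 = -8$)
$v = 41622$ ($v = -8 + 41630 = 41622$)
$v N{\left(2 + 4,0 - -1 \right)} = 41622 \left(- 5 \left(2 + 4\right)\right) = 41622 \left(\left(-5\right) 6\right) = 41622 \left(-30\right) = -1248660$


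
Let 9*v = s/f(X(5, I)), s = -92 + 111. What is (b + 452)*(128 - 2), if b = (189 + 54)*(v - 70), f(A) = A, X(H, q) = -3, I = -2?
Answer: -2107854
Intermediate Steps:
s = 19
v = -19/27 (v = (19/(-3))/9 = (19*(-⅓))/9 = (⅑)*(-19/3) = -19/27 ≈ -0.70370)
b = -17181 (b = (189 + 54)*(-19/27 - 70) = 243*(-1909/27) = -17181)
(b + 452)*(128 - 2) = (-17181 + 452)*(128 - 2) = -16729*126 = -2107854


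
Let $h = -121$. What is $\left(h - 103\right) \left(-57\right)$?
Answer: $12768$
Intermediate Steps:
$\left(h - 103\right) \left(-57\right) = \left(-121 - 103\right) \left(-57\right) = \left(-224\right) \left(-57\right) = 12768$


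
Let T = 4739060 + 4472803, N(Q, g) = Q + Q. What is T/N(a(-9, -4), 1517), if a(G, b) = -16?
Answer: -9211863/32 ≈ -2.8787e+5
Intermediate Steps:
N(Q, g) = 2*Q
T = 9211863
T/N(a(-9, -4), 1517) = 9211863/((2*(-16))) = 9211863/(-32) = 9211863*(-1/32) = -9211863/32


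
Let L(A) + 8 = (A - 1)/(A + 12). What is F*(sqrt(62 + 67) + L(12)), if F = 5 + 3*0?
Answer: -905/24 + 5*sqrt(129) ≈ 19.081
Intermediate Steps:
F = 5 (F = 5 + 0 = 5)
L(A) = -8 + (-1 + A)/(12 + A) (L(A) = -8 + (A - 1)/(A + 12) = -8 + (-1 + A)/(12 + A))
F*(sqrt(62 + 67) + L(12)) = 5*(sqrt(62 + 67) + (-97 - 7*12)/(12 + 12)) = 5*(sqrt(129) + (-97 - 84)/24) = 5*(sqrt(129) + (1/24)*(-181)) = 5*(sqrt(129) - 181/24) = 5*(-181/24 + sqrt(129)) = -905/24 + 5*sqrt(129)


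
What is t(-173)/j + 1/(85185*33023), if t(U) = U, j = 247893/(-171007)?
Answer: 27740762158908566/232446312454905 ≈ 119.34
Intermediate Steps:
j = -247893/171007 (j = 247893*(-1/171007) = -247893/171007 ≈ -1.4496)
t(-173)/j + 1/(85185*33023) = -173/(-247893/171007) + 1/(85185*33023) = -173*(-171007/247893) + (1/85185)*(1/33023) = 29584211/247893 + 1/2813064255 = 27740762158908566/232446312454905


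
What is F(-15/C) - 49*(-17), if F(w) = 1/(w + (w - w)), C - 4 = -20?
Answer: 12511/15 ≈ 834.07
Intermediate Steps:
C = -16 (C = 4 - 20 = -16)
F(w) = 1/w (F(w) = 1/(w + 0) = 1/w)
F(-15/C) - 49*(-17) = 1/(-15/(-16)) - 49*(-17) = 1/(-15*(-1/16)) + 833 = 1/(15/16) + 833 = 16/15 + 833 = 12511/15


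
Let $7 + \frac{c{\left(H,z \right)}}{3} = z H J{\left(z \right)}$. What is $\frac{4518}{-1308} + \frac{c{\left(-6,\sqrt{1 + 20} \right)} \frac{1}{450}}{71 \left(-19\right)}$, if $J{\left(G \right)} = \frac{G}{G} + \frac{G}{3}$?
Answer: $- \frac{38089717}{11028075} + \frac{\sqrt{21}}{33725} \approx -3.4538$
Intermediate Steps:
$J{\left(G \right)} = 1 + \frac{G}{3}$ ($J{\left(G \right)} = 1 + G \frac{1}{3} = 1 + \frac{G}{3}$)
$c{\left(H,z \right)} = -21 + 3 H z \left(1 + \frac{z}{3}\right)$ ($c{\left(H,z \right)} = -21 + 3 z H \left(1 + \frac{z}{3}\right) = -21 + 3 H z \left(1 + \frac{z}{3}\right)$)
$\frac{4518}{-1308} + \frac{c{\left(-6,\sqrt{1 + 20} \right)} \frac{1}{450}}{71 \left(-19\right)} = \frac{4518}{-1308} + \frac{\left(-21 - 6 \sqrt{1 + 20} \left(3 + \sqrt{1 + 20}\right)\right) \frac{1}{450}}{71 \left(-19\right)} = 4518 \left(- \frac{1}{1308}\right) + \frac{\left(-21 - 6 \sqrt{21} \left(3 + \sqrt{21}\right)\right) \frac{1}{450}}{-1349} = - \frac{753}{218} + \left(- \frac{7}{150} - \frac{\sqrt{21} \left(3 + \sqrt{21}\right)}{75}\right) \left(- \frac{1}{1349}\right) = - \frac{753}{218} + \left(\frac{7}{202350} + \frac{\sqrt{21} \left(3 + \sqrt{21}\right)}{101175}\right) = - \frac{38092006}{11028075} + \frac{\sqrt{21} \left(3 + \sqrt{21}\right)}{101175}$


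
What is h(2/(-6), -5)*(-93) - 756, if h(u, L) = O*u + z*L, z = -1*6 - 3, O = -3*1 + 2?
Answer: -4972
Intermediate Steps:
O = -1 (O = -3 + 2 = -1)
z = -9 (z = -6 - 3 = -9)
h(u, L) = -u - 9*L
h(2/(-6), -5)*(-93) - 756 = (-2/(-6) - 9*(-5))*(-93) - 756 = (-2*(-1)/6 + 45)*(-93) - 756 = (-1*(-1/3) + 45)*(-93) - 756 = (1/3 + 45)*(-93) - 756 = (136/3)*(-93) - 756 = -4216 - 756 = -4972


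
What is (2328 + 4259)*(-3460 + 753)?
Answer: -17831009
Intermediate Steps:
(2328 + 4259)*(-3460 + 753) = 6587*(-2707) = -17831009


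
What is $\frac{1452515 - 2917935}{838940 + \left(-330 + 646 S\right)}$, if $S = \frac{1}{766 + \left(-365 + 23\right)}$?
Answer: $- \frac{310669040}{177785643} \approx -1.7474$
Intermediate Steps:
$S = \frac{1}{424}$ ($S = \frac{1}{766 - 342} = \frac{1}{424} \approx 0.0023585$)
$\frac{1452515 - 2917935}{838940 + \left(-330 + 646 S\right)} = \frac{1452515 - 2917935}{838940 + \left(-330 + 646 \cdot \frac{1}{424}\right)} = - \frac{1465420}{838940 + \left(-330 + \frac{323}{212}\right)} = - \frac{1465420}{838940 - \frac{69637}{212}} = - \frac{1465420}{\frac{177785643}{212}} = \left(-1465420\right) \frac{212}{177785643} = - \frac{310669040}{177785643}$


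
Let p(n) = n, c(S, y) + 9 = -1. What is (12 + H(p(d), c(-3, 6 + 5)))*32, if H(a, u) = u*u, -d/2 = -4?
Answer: 3584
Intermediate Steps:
c(S, y) = -10 (c(S, y) = -9 - 1 = -10)
d = 8 (d = -2*(-4) = 8)
H(a, u) = u**2
(12 + H(p(d), c(-3, 6 + 5)))*32 = (12 + (-10)**2)*32 = (12 + 100)*32 = 112*32 = 3584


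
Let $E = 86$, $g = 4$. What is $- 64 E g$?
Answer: $-22016$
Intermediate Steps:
$- 64 E g = \left(-64\right) 86 \cdot 4 = \left(-5504\right) 4 = -22016$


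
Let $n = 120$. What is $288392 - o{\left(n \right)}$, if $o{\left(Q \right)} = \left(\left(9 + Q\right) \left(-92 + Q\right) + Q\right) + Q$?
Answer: $284540$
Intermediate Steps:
$o{\left(Q \right)} = 2 Q + \left(-92 + Q\right) \left(9 + Q\right)$ ($o{\left(Q \right)} = \left(\left(-92 + Q\right) \left(9 + Q\right) + Q\right) + Q = \left(Q + \left(-92 + Q\right) \left(9 + Q\right)\right) + Q = 2 Q + \left(-92 + Q\right) \left(9 + Q\right)$)
$288392 - o{\left(n \right)} = 288392 - \left(-828 + 120^{2} - 9720\right) = 288392 - \left(-828 + 14400 - 9720\right) = 288392 - 3852 = 284540$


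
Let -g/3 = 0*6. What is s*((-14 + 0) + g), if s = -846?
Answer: 11844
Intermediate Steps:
g = 0 (g = -0*6 = -3*0 = 0)
s*((-14 + 0) + g) = -846*((-14 + 0) + 0) = -846*(-14 + 0) = -846*(-14) = 11844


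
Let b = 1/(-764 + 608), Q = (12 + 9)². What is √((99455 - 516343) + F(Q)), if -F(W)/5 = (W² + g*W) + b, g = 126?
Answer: I*√10142776137/78 ≈ 1291.2*I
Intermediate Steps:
Q = 441 (Q = 21² = 441)
b = -1/156 (b = 1/(-156) = -1/156 ≈ -0.0064103)
F(W) = 5/156 - 630*W - 5*W² (F(W) = -5*((W² + 126*W) - 1/156) = -5*(-1/156 + W² + 126*W) = 5/156 - 630*W - 5*W²)
√((99455 - 516343) + F(Q)) = √((99455 - 516343) + (5/156 - 630*441 - 5*441²)) = √(-416888 + (5/156 - 277830 - 5*194481)) = √(-416888 + (5/156 - 277830 - 972405)) = √(-416888 - 195036655/156) = √(-260071183/156) = I*√10142776137/78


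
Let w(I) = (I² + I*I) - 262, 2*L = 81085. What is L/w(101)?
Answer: 16217/8056 ≈ 2.0130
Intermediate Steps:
L = 81085/2 (L = (½)*81085 = 81085/2 ≈ 40543.)
w(I) = -262 + 2*I² (w(I) = (I² + I²) - 262 = 2*I² - 262 = -262 + 2*I²)
L/w(101) = 81085/(2*(-262 + 2*101²)) = 81085/(2*(-262 + 2*10201)) = 81085/(2*(-262 + 20402)) = (81085/2)/20140 = (81085/2)*(1/20140) = 16217/8056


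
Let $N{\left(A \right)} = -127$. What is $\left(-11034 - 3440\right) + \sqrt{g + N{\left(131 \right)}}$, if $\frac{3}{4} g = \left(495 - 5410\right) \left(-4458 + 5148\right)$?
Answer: $-14474 + i \sqrt{4521927} \approx -14474.0 + 2126.5 i$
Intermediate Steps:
$g = -4521800$ ($g = \frac{4 \left(495 - 5410\right) \left(-4458 + 5148\right)}{3} = \frac{4 \left(\left(-4915\right) 690\right)}{3} = \frac{4}{3} \left(-3391350\right) = -4521800$)
$\left(-11034 - 3440\right) + \sqrt{g + N{\left(131 \right)}} = \left(-11034 - 3440\right) + \sqrt{-4521800 - 127} = -14474 + \sqrt{-4521927} = -14474 + i \sqrt{4521927}$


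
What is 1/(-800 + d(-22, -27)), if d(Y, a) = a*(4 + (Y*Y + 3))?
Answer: -1/14057 ≈ -7.1139e-5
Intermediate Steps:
d(Y, a) = a*(7 + Y²) (d(Y, a) = a*(4 + (Y² + 3)) = a*(4 + (3 + Y²)) = a*(7 + Y²))
1/(-800 + d(-22, -27)) = 1/(-800 - 27*(7 + (-22)²)) = 1/(-800 - 27*(7 + 484)) = 1/(-800 - 27*491) = 1/(-800 - 13257) = 1/(-14057) = -1/14057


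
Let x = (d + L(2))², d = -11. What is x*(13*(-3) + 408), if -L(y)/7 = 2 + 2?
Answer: 561249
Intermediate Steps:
L(y) = -28 (L(y) = -7*(2 + 2) = -7*4 = -28)
x = 1521 (x = (-11 - 28)² = (-39)² = 1521)
x*(13*(-3) + 408) = 1521*(13*(-3) + 408) = 1521*(-39 + 408) = 1521*369 = 561249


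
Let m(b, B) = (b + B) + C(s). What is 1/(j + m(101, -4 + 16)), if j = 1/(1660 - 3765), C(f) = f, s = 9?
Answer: 2105/256809 ≈ 0.0081968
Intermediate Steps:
m(b, B) = 9 + B + b (m(b, B) = (b + B) + 9 = (B + b) + 9 = 9 + B + b)
j = -1/2105 (j = 1/(-2105) = -1/2105 ≈ -0.00047506)
1/(j + m(101, -4 + 16)) = 1/(-1/2105 + (9 + (-4 + 16) + 101)) = 1/(-1/2105 + (9 + 12 + 101)) = 1/(-1/2105 + 122) = 1/(256809/2105) = 2105/256809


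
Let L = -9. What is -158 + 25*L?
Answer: -383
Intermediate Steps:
-158 + 25*L = -158 + 25*(-9) = -158 - 225 = -383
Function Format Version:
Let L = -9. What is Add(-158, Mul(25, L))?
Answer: -383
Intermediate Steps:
Add(-158, Mul(25, L)) = Add(-158, Mul(25, -9)) = Add(-158, -225) = -383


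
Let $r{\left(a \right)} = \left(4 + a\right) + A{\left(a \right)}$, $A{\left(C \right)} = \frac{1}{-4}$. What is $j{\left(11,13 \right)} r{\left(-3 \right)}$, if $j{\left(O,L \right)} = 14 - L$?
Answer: $\frac{3}{4} \approx 0.75$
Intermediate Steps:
$A{\left(C \right)} = - \frac{1}{4}$
$r{\left(a \right)} = \frac{15}{4} + a$ ($r{\left(a \right)} = \left(4 + a\right) - \frac{1}{4} = \frac{15}{4} + a$)
$j{\left(11,13 \right)} r{\left(-3 \right)} = \left(14 - 13\right) \left(\frac{15}{4} - 3\right) = \left(14 - 13\right) \frac{3}{4} = 1 \cdot \frac{3}{4} = \frac{3}{4}$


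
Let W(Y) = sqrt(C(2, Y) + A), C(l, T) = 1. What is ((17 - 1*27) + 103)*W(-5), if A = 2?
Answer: 93*sqrt(3) ≈ 161.08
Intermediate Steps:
W(Y) = sqrt(3) (W(Y) = sqrt(1 + 2) = sqrt(3))
((17 - 1*27) + 103)*W(-5) = ((17 - 1*27) + 103)*sqrt(3) = ((17 - 27) + 103)*sqrt(3) = (-10 + 103)*sqrt(3) = 93*sqrt(3)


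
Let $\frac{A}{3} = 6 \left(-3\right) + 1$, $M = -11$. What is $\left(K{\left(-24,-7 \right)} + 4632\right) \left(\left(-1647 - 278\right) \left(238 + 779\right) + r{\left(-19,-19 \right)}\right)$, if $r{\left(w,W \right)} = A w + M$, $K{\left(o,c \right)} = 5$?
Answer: $-9073528579$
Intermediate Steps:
$A = -51$ ($A = 3 \left(6 \left(-3\right) + 1\right) = 3 \left(-18 + 1\right) = 3 \left(-17\right) = -51$)
$r{\left(w,W \right)} = -11 - 51 w$ ($r{\left(w,W \right)} = - 51 w - 11 = -11 - 51 w$)
$\left(K{\left(-24,-7 \right)} + 4632\right) \left(\left(-1647 - 278\right) \left(238 + 779\right) + r{\left(-19,-19 \right)}\right) = \left(5 + 4632\right) \left(\left(-1647 - 278\right) \left(238 + 779\right) - -958\right) = 4637 \left(\left(-1925\right) 1017 + \left(-11 + 969\right)\right) = 4637 \left(-1957725 + 958\right) = 4637 \left(-1956767\right) = -9073528579$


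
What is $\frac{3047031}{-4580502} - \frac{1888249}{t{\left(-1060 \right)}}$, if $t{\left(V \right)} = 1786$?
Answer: $- \frac{721214193197}{681731381} \approx -1057.9$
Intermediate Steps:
$\frac{3047031}{-4580502} - \frac{1888249}{t{\left(-1060 \right)}} = \frac{3047031}{-4580502} - \frac{1888249}{1786} = 3047031 \left(- \frac{1}{4580502}\right) - \frac{1888249}{1786} = - \frac{1015677}{1526834} - \frac{1888249}{1786} = - \frac{721214193197}{681731381}$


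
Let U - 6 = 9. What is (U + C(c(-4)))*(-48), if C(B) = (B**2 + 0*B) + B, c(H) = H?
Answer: -1296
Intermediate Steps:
U = 15 (U = 6 + 9 = 15)
C(B) = B + B**2 (C(B) = (B**2 + 0) + B = B**2 + B = B + B**2)
(U + C(c(-4)))*(-48) = (15 - 4*(1 - 4))*(-48) = (15 - 4*(-3))*(-48) = (15 + 12)*(-48) = 27*(-48) = -1296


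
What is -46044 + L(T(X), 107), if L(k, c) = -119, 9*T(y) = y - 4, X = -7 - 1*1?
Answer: -46163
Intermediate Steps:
X = -8 (X = -7 - 1 = -8)
T(y) = -4/9 + y/9 (T(y) = (y - 4)/9 = (-4 + y)/9 = -4/9 + y/9)
-46044 + L(T(X), 107) = -46044 - 119 = -46163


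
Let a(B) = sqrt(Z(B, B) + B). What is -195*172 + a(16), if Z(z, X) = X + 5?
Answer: -33540 + sqrt(37) ≈ -33534.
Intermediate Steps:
Z(z, X) = 5 + X
a(B) = sqrt(5 + 2*B) (a(B) = sqrt((5 + B) + B) = sqrt(5 + 2*B))
-195*172 + a(16) = -195*172 + sqrt(5 + 2*16) = -33540 + sqrt(5 + 32) = -33540 + sqrt(37)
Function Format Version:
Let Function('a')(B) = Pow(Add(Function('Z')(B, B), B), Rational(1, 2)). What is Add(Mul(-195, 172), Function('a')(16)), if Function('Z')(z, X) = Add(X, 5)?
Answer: Add(-33540, Pow(37, Rational(1, 2))) ≈ -33534.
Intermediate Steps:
Function('Z')(z, X) = Add(5, X)
Function('a')(B) = Pow(Add(5, Mul(2, B)), Rational(1, 2)) (Function('a')(B) = Pow(Add(Add(5, B), B), Rational(1, 2)) = Pow(Add(5, Mul(2, B)), Rational(1, 2)))
Add(Mul(-195, 172), Function('a')(16)) = Add(Mul(-195, 172), Pow(Add(5, Mul(2, 16)), Rational(1, 2))) = Add(-33540, Pow(Add(5, 32), Rational(1, 2))) = Add(-33540, Pow(37, Rational(1, 2)))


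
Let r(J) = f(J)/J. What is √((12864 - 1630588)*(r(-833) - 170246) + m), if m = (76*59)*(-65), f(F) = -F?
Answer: 4*√17213272898 ≈ 5.2480e+5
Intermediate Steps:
r(J) = -1 (r(J) = (-J)/J = -1)
m = -291460 (m = 4484*(-65) = -291460)
√((12864 - 1630588)*(r(-833) - 170246) + m) = √((12864 - 1630588)*(-1 - 170246) - 291460) = √(-1617724*(-170247) - 291460) = √(275412657828 - 291460) = √275412366368 = 4*√17213272898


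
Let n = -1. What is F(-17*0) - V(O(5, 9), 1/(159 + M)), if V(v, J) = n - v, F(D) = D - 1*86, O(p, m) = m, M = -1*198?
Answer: -76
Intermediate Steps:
M = -198
F(D) = -86 + D (F(D) = D - 86 = -86 + D)
V(v, J) = -1 - v
F(-17*0) - V(O(5, 9), 1/(159 + M)) = (-86 - 17*0) - (-1 - 1*9) = (-86 + 0) - (-1 - 9) = -86 - 1*(-10) = -86 + 10 = -76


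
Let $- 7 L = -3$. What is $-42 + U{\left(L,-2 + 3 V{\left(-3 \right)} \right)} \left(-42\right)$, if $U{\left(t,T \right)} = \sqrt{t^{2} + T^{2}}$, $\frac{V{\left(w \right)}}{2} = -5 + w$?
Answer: $-42 - 6 \sqrt{122509} \approx -2142.1$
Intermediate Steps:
$L = \frac{3}{7}$ ($L = \left(- \frac{1}{7}\right) \left(-3\right) = \frac{3}{7} \approx 0.42857$)
$V{\left(w \right)} = -10 + 2 w$ ($V{\left(w \right)} = 2 \left(-5 + w\right) = -10 + 2 w$)
$U{\left(t,T \right)} = \sqrt{T^{2} + t^{2}}$
$-42 + U{\left(L,-2 + 3 V{\left(-3 \right)} \right)} \left(-42\right) = -42 + \sqrt{\left(-2 + 3 \left(-10 + 2 \left(-3\right)\right)\right)^{2} + \left(\frac{3}{7}\right)^{2}} \left(-42\right) = -42 + \sqrt{\left(-2 + 3 \left(-10 - 6\right)\right)^{2} + \frac{9}{49}} \left(-42\right) = -42 + \sqrt{\left(-2 + 3 \left(-16\right)\right)^{2} + \frac{9}{49}} \left(-42\right) = -42 + \sqrt{\left(-2 - 48\right)^{2} + \frac{9}{49}} \left(-42\right) = -42 + \sqrt{\left(-50\right)^{2} + \frac{9}{49}} \left(-42\right) = -42 + \sqrt{2500 + \frac{9}{49}} \left(-42\right) = -42 + \sqrt{\frac{122509}{49}} \left(-42\right) = -42 + \frac{\sqrt{122509}}{7} \left(-42\right) = -42 - 6 \sqrt{122509}$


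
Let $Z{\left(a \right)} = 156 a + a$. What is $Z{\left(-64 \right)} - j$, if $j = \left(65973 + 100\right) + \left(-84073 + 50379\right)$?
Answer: $-42427$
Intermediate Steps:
$j = 32379$ ($j = 66073 - 33694 = 32379$)
$Z{\left(a \right)} = 157 a$
$Z{\left(-64 \right)} - j = 157 \left(-64\right) - 32379 = -10048 - 32379 = -42427$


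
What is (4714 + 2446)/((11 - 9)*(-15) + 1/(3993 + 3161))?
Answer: -51222640/214619 ≈ -238.67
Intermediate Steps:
(4714 + 2446)/((11 - 9)*(-15) + 1/(3993 + 3161)) = 7160/(2*(-15) + 1/7154) = 7160/(-30 + 1/7154) = 7160/(-214619/7154) = 7160*(-7154/214619) = -51222640/214619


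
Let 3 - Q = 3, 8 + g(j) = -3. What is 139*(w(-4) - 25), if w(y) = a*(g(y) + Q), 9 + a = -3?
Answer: 14873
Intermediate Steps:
a = -12 (a = -9 - 3 = -12)
g(j) = -11 (g(j) = -8 - 3 = -11)
Q = 0 (Q = 3 - 1*3 = 3 - 3 = 0)
w(y) = 132 (w(y) = -12*(-11 + 0) = -12*(-11) = 132)
139*(w(-4) - 25) = 139*(132 - 25) = 139*107 = 14873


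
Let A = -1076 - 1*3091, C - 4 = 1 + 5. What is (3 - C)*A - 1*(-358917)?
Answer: 388086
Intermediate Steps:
C = 10 (C = 4 + (1 + 5) = 4 + 6 = 10)
A = -4167 (A = -1076 - 3091 = -4167)
(3 - C)*A - 1*(-358917) = (3 - 1*10)*(-4167) - 1*(-358917) = (3 - 10)*(-4167) + 358917 = -7*(-4167) + 358917 = 29169 + 358917 = 388086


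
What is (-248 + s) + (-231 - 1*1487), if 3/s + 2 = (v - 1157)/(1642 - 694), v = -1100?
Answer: -8167642/4153 ≈ -1966.7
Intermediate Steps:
s = -2844/4153 (s = 3/(-2 + (-1100 - 1157)/(1642 - 694)) = 3/(-2 - 2257/948) = 3/(-4153/948) = 3*(-948/4153) = -2844/4153 ≈ -0.68481)
(-248 + s) + (-231 - 1*1487) = (-248 - 2844/4153) + (-231 - 1*1487) = -1032788/4153 + (-231 - 1487) = -1032788/4153 - 1718 = -8167642/4153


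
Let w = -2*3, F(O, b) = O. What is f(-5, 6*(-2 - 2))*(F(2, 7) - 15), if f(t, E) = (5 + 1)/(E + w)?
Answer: 13/5 ≈ 2.6000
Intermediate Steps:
w = -6
f(t, E) = 6/(-6 + E) (f(t, E) = (5 + 1)/(E - 6) = 6/(-6 + E))
f(-5, 6*(-2 - 2))*(F(2, 7) - 15) = (6/(-6 + 6*(-2 - 2)))*(2 - 15) = (6/(-6 + 6*(-4)))*(-13) = (6/(-6 - 24))*(-13) = (6/(-30))*(-13) = (6*(-1/30))*(-13) = -⅕*(-13) = 13/5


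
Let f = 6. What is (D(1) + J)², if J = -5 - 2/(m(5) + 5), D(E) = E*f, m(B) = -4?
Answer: 1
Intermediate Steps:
D(E) = 6*E (D(E) = E*6 = 6*E)
J = -7 (J = -5 - 2/(-4 + 5) = -5 - 2/1 = -5 + 1*(-2) = -5 - 2 = -7)
(D(1) + J)² = (6*1 - 7)² = (6 - 7)² = (-1)² = 1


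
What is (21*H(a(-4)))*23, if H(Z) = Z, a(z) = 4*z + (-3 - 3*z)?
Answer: -3381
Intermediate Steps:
a(z) = -3 + z
(21*H(a(-4)))*23 = (21*(-3 - 4))*23 = (21*(-7))*23 = -147*23 = -3381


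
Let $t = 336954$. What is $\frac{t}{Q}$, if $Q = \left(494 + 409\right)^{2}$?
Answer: $\frac{112318}{271803} \approx 0.41323$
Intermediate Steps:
$Q = 815409$ ($Q = 903^{2} = 815409$)
$\frac{t}{Q} = \frac{336954}{815409} = 336954 \cdot \frac{1}{815409} = \frac{112318}{271803}$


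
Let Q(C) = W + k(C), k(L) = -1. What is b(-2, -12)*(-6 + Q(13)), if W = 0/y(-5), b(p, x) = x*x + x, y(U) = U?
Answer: -924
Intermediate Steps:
b(p, x) = x + x**2 (b(p, x) = x**2 + x = x + x**2)
W = 0 (W = 0/(-5) = 0*(-1/5) = 0)
Q(C) = -1 (Q(C) = 0 - 1 = -1)
b(-2, -12)*(-6 + Q(13)) = (-12*(1 - 12))*(-6 - 1) = -12*(-11)*(-7) = 132*(-7) = -924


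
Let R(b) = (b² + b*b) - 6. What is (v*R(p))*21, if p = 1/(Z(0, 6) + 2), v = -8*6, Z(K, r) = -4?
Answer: 5544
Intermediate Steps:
v = -48
p = -½ (p = 1/(-4 + 2) = 1/(-2) = -½ ≈ -0.50000)
R(b) = -6 + 2*b² (R(b) = (b² + b²) - 6 = 2*b² - 6 = -6 + 2*b²)
(v*R(p))*21 = -48*(-6 + 2*(-½)²)*21 = -48*(-6 + 2*(¼))*21 = -48*(-6 + ½)*21 = -48*(-11/2)*21 = 264*21 = 5544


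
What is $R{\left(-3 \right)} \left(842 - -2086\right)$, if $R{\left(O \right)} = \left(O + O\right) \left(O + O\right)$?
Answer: $105408$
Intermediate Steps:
$R{\left(O \right)} = 4 O^{2}$ ($R{\left(O \right)} = 2 O 2 O = 4 O^{2}$)
$R{\left(-3 \right)} \left(842 - -2086\right) = 4 \left(-3\right)^{2} \left(842 - -2086\right) = 4 \cdot 9 \left(842 + 2086\right) = 36 \cdot 2928 = 105408$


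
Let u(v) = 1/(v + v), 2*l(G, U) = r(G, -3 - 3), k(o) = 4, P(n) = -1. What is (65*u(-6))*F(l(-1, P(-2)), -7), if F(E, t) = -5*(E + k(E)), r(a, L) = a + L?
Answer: 325/24 ≈ 13.542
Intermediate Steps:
r(a, L) = L + a
l(G, U) = -3 + G/2 (l(G, U) = ((-3 - 3) + G)/2 = (-6 + G)/2 = -3 + G/2)
u(v) = 1/(2*v)
F(E, t) = -20 - 5*E (F(E, t) = -5*(E + 4) = -5*(4 + E) = -20 - 5*E)
(65*u(-6))*F(l(-1, P(-2)), -7) = (65*((½)/(-6)))*(-20 - 5*(-3 + (½)*(-1))) = (65*((½)*(-⅙)))*(-20 - 5*(-3 - ½)) = (65*(-1/12))*(-20 - 5*(-7/2)) = -65*(-20 + 35/2)/12 = -65/12*(-5/2) = 325/24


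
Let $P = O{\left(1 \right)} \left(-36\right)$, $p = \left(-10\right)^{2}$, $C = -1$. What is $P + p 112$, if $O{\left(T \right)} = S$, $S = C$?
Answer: $11236$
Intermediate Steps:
$S = -1$
$O{\left(T \right)} = -1$
$p = 100$
$P = 36$ ($P = \left(-1\right) \left(-36\right) = 36$)
$P + p 112 = 36 + 100 \cdot 112 = 36 + 11200 = 11236$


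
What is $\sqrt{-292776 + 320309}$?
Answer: $\sqrt{27533} \approx 165.93$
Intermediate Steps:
$\sqrt{-292776 + 320309} = \sqrt{27533}$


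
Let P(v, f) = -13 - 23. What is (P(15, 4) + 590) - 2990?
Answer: -2436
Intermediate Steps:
P(v, f) = -36
(P(15, 4) + 590) - 2990 = (-36 + 590) - 2990 = 554 - 2990 = -2436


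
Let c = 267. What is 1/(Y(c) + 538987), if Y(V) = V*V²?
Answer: 1/19573150 ≈ 5.1090e-8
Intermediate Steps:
Y(V) = V³
1/(Y(c) + 538987) = 1/(267³ + 538987) = 1/(19034163 + 538987) = 1/19573150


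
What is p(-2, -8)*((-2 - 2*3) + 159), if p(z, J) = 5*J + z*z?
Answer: -5436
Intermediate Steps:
p(z, J) = z² + 5*J (p(z, J) = 5*J + z² = z² + 5*J)
p(-2, -8)*((-2 - 2*3) + 159) = ((-2)² + 5*(-8))*((-2 - 2*3) + 159) = (4 - 40)*((-2 - 6) + 159) = -36*(-8 + 159) = -36*151 = -5436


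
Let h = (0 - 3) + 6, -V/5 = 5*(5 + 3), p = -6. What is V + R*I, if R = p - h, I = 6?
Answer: -254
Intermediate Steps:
V = -200 (V = -25*(5 + 3) = -25*8 = -5*40 = -200)
h = 3 (h = -3 + 6 = 3)
R = -9 (R = -6 - 1*3 = -6 - 3 = -9)
V + R*I = -200 - 9*6 = -200 - 54 = -254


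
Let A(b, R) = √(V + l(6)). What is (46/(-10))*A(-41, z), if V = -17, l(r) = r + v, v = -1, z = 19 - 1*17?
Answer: -46*I*√3/5 ≈ -15.935*I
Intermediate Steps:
z = 2 (z = 19 - 17 = 2)
l(r) = -1 + r (l(r) = r - 1 = -1 + r)
A(b, R) = 2*I*√3 (A(b, R) = √(-17 + (-1 + 6)) = √(-17 + 5) = √(-12) = 2*I*√3)
(46/(-10))*A(-41, z) = (46/(-10))*(2*I*√3) = (46*(-⅒))*(2*I*√3) = -46*I*√3/5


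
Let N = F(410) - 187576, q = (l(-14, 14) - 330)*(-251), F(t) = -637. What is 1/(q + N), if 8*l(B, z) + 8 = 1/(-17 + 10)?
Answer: -56/5887141 ≈ -9.5123e-6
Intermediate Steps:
l(B, z) = -57/56 (l(B, z) = -1 + 1/(8*(-17 + 10)) = -1 + (⅛)/(-7) = -1 + (⅛)*(-⅐) = -1 - 1/56 = -57/56)
q = 4652787/56 (q = (-57/56 - 330)*(-251) = -18537/56*(-251) = 4652787/56 ≈ 83086.)
N = -188213 (N = -637 - 187576 = -188213)
1/(q + N) = 1/(4652787/56 - 188213) = 1/(-5887141/56) = -56/5887141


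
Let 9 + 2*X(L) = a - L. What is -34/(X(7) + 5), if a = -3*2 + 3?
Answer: 68/9 ≈ 7.5556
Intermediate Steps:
a = -3 (a = -6 + 3 = -3)
X(L) = -6 - L/2 (X(L) = -9/2 + (-3 - L)/2 = -9/2 + (-3/2 - L/2) = -6 - L/2)
-34/(X(7) + 5) = -34/((-6 - ½*7) + 5) = -34/((-6 - 7/2) + 5) = -34/(-19/2 + 5) = -34/(-9/2) = -34*(-2/9) = 68/9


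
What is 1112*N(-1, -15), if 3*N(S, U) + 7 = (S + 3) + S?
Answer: -2224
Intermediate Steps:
N(S, U) = -4/3 + 2*S/3 (N(S, U) = -7/3 + ((S + 3) + S)/3 = -7/3 + ((3 + S) + S)/3 = -7/3 + (3 + 2*S)/3 = -7/3 + (1 + 2*S/3) = -4/3 + 2*S/3)
1112*N(-1, -15) = 1112*(-4/3 + (2/3)*(-1)) = 1112*(-4/3 - 2/3) = 1112*(-2) = -2224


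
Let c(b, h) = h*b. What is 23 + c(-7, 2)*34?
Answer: -453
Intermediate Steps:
c(b, h) = b*h
23 + c(-7, 2)*34 = 23 - 7*2*34 = 23 - 14*34 = 23 - 476 = -453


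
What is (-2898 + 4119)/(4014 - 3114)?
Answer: 407/300 ≈ 1.3567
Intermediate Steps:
(-2898 + 4119)/(4014 - 3114) = 1221/900 = 1221*(1/900) = 407/300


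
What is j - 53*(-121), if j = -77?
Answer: 6336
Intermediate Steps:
j - 53*(-121) = -77 - 53*(-121) = -77 + 6413 = 6336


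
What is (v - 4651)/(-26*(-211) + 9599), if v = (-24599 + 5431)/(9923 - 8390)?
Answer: -7149151/23125305 ≈ -0.30915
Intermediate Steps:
v = -19168/1533 ≈ -12.504
(v - 4651)/(-26*(-211) + 9599) = (-19168/1533 - 4651)/(-26*(-211) + 9599) = -7149151/(1533*(5486 + 9599)) = -7149151/1533/15085 = -7149151/1533*1/15085 = -7149151/23125305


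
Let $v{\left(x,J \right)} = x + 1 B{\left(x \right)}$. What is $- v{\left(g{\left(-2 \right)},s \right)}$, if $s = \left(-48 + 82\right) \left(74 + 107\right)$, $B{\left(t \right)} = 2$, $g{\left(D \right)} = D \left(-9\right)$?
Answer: $-20$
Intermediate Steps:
$g{\left(D \right)} = - 9 D$
$s = 6154$ ($s = 34 \cdot 181 = 6154$)
$v{\left(x,J \right)} = 2 + x$ ($v{\left(x,J \right)} = x + 1 \cdot 2 = x + 2 = 2 + x$)
$- v{\left(g{\left(-2 \right)},s \right)} = - (2 - -18) = - (2 + 18) = \left(-1\right) 20 = -20$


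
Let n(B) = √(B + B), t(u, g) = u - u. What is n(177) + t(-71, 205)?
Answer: √354 ≈ 18.815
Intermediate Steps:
t(u, g) = 0
n(B) = √2*√B (n(B) = √(2*B) = √2*√B)
n(177) + t(-71, 205) = √2*√177 + 0 = √354 + 0 = √354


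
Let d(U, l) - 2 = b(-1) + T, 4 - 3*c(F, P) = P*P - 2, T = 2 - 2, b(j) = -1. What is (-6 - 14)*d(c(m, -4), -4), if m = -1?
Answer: -20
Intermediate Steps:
T = 0
c(F, P) = 2 - P²/3 (c(F, P) = 4/3 - (P*P - 2)/3 = 4/3 - (P² - 2)/3 = 4/3 - (-2 + P²)/3 = 4/3 + (⅔ - P²/3) = 2 - P²/3)
d(U, l) = 1 (d(U, l) = 2 + (-1 + 0) = 2 - 1 = 1)
(-6 - 14)*d(c(m, -4), -4) = (-6 - 14)*1 = -20*1 = -20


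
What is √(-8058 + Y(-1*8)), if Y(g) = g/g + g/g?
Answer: 2*I*√2014 ≈ 89.755*I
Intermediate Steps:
Y(g) = 2 (Y(g) = 1 + 1 = 2)
√(-8058 + Y(-1*8)) = √(-8058 + 2) = √(-8056) = 2*I*√2014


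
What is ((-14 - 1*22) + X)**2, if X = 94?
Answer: 3364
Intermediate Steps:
((-14 - 1*22) + X)**2 = ((-14 - 1*22) + 94)**2 = ((-14 - 22) + 94)**2 = (-36 + 94)**2 = 58**2 = 3364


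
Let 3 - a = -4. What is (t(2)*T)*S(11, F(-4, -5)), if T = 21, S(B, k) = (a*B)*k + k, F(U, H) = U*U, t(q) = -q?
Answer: -52416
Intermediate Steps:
a = 7 (a = 3 - 1*(-4) = 3 + 4 = 7)
F(U, H) = U²
S(B, k) = k + 7*B*k (S(B, k) = (7*B)*k + k = 7*B*k + k = k + 7*B*k)
(t(2)*T)*S(11, F(-4, -5)) = (-1*2*21)*((-4)²*(1 + 7*11)) = (-2*21)*(16*(1 + 77)) = -672*78 = -42*1248 = -52416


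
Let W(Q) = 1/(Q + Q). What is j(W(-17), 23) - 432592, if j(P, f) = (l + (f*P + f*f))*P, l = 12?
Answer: -500094723/1156 ≈ -4.3261e+5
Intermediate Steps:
W(Q) = 1/(2*Q)
j(P, f) = P*(12 + f**2 + P*f) (j(P, f) = (12 + (f*P + f*f))*P = (12 + (P*f + f**2))*P = (12 + (f**2 + P*f))*P = (12 + f**2 + P*f)*P = P*(12 + f**2 + P*f))
j(W(-17), 23) - 432592 = ((1/2)/(-17))*(12 + 23**2 + ((1/2)/(-17))*23) - 432592 = ((1/2)*(-1/17))*(12 + 529 + ((1/2)*(-1/17))*23) - 432592 = -(12 + 529 - 1/34*23)/34 - 432592 = -(12 + 529 - 23/34)/34 - 432592 = -1/34*18371/34 - 432592 = -18371/1156 - 432592 = -500094723/1156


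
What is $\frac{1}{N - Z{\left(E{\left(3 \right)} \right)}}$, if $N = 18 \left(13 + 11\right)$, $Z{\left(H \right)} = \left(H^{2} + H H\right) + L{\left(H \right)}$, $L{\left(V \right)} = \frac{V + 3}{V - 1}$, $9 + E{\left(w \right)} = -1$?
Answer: $\frac{11}{2545} \approx 0.0043222$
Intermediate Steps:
$E{\left(w \right)} = -10$ ($E{\left(w \right)} = -9 - 1 = -10$)
$L{\left(V \right)} = \frac{3 + V}{-1 + V}$
$Z{\left(H \right)} = 2 H^{2} + \frac{3 + H}{-1 + H}$ ($Z{\left(H \right)} = \left(H^{2} + H H\right) + \frac{3 + H}{-1 + H} = \left(H^{2} + H^{2}\right) + \frac{3 + H}{-1 + H} = 2 H^{2} + \frac{3 + H}{-1 + H}$)
$N = 432$ ($N = 18 \cdot 24 = 432$)
$\frac{1}{N - Z{\left(E{\left(3 \right)} \right)}} = \frac{1}{432 - \frac{3 - 10 + 2 \left(-10\right)^{2} \left(-1 - 10\right)}{-1 - 10}} = \frac{1}{432 - \frac{3 - 10 + 2 \cdot 100 \left(-11\right)}{-11}} = \frac{1}{432 - - \frac{3 - 10 - 2200}{11}} = \frac{1}{432 - \left(- \frac{1}{11}\right) \left(-2207\right)} = \frac{1}{432 - \frac{2207}{11}} = \frac{1}{\frac{2545}{11}} = \frac{11}{2545}$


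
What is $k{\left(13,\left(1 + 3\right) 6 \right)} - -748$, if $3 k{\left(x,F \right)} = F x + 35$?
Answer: $\frac{2591}{3} \approx 863.67$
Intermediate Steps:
$k{\left(x,F \right)} = \frac{35}{3} + \frac{F x}{3}$ ($k{\left(x,F \right)} = \frac{F x + 35}{3} = \frac{35 + F x}{3} = \frac{35}{3} + \frac{F x}{3}$)
$k{\left(13,\left(1 + 3\right) 6 \right)} - -748 = \left(\frac{35}{3} + \frac{1}{3} \left(1 + 3\right) 6 \cdot 13\right) - -748 = \left(\frac{35}{3} + \frac{1}{3} \cdot 4 \cdot 6 \cdot 13\right) + 748 = \left(\frac{35}{3} + \frac{1}{3} \cdot 24 \cdot 13\right) + 748 = \left(\frac{35}{3} + 104\right) + 748 = \frac{347}{3} + 748 = \frac{2591}{3}$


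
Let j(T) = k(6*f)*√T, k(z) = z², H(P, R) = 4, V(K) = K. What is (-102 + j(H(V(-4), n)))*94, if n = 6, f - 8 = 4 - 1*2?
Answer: 667212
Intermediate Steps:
f = 10 (f = 8 + (4 - 1*2) = 8 + (4 - 2) = 8 + 2 = 10)
j(T) = 3600*√T (j(T) = (6*10)²*√T = 60²*√T = 3600*√T)
(-102 + j(H(V(-4), n)))*94 = (-102 + 3600*√4)*94 = (-102 + 3600*2)*94 = (-102 + 7200)*94 = 7098*94 = 667212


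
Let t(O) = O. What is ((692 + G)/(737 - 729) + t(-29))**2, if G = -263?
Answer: 38809/64 ≈ 606.39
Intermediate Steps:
((692 + G)/(737 - 729) + t(-29))**2 = ((692 - 263)/(737 - 729) - 29)**2 = (429/8 - 29)**2 = (197/8)**2 = 38809/64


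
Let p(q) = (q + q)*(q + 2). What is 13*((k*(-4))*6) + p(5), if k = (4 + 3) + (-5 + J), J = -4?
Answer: 694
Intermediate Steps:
p(q) = 2*q*(2 + q) (p(q) = (2*q)*(2 + q) = 2*q*(2 + q))
k = -2 (k = (4 + 3) + (-5 - 4) = 7 - 9 = -2)
13*((k*(-4))*6) + p(5) = 13*(-2*(-4)*6) + 2*5*(2 + 5) = 13*(8*6) + 2*5*7 = 13*48 + 70 = 624 + 70 = 694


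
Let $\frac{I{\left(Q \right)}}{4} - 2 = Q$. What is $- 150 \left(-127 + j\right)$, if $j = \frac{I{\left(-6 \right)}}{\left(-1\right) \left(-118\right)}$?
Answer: $\frac{1125150}{59} \approx 19070.0$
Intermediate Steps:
$I{\left(Q \right)} = 8 + 4 Q$
$j = - \frac{8}{59}$ ($j = \frac{8 + 4 \left(-6\right)}{\left(-1\right) \left(-118\right)} = \frac{8 - 24}{118} = \left(-16\right) \frac{1}{118} = - \frac{8}{59} \approx -0.13559$)
$- 150 \left(-127 + j\right) = - 150 \left(-127 - \frac{8}{59}\right) = \left(-150\right) \left(- \frac{7501}{59}\right) = \frac{1125150}{59}$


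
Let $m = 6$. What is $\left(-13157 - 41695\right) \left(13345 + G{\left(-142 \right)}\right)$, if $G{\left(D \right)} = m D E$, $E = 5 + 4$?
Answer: $-311394804$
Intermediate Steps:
$E = 9$
$G{\left(D \right)} = 54 D$ ($G{\left(D \right)} = 6 D 9 = 54 D$)
$\left(-13157 - 41695\right) \left(13345 + G{\left(-142 \right)}\right) = \left(-13157 - 41695\right) \left(13345 + 54 \left(-142\right)\right) = - 54852 \left(13345 - 7668\right) = \left(-54852\right) 5677 = -311394804$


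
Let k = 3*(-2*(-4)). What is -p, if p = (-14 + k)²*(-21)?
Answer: 2100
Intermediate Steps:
k = 24 (k = 3*8 = 24)
p = -2100 (p = (-14 + 24)²*(-21) = 10²*(-21) = 100*(-21) = -2100)
-p = -1*(-2100) = 2100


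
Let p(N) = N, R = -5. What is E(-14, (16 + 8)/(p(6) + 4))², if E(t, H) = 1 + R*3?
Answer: 196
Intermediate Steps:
E(t, H) = -14 (E(t, H) = 1 - 5*3 = 1 - 15 = -14)
E(-14, (16 + 8)/(p(6) + 4))² = (-14)² = 196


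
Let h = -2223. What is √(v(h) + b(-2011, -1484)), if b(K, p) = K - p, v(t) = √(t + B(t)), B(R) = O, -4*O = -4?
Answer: √(-527 + I*√2222) ≈ 1.0257 + 22.979*I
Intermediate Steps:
O = 1 (O = -¼*(-4) = 1)
B(R) = 1
v(t) = √(1 + t) (v(t) = √(t + 1) = √(1 + t))
√(v(h) + b(-2011, -1484)) = √(√(1 - 2223) + (-2011 - 1*(-1484))) = √(√(-2222) + (-2011 + 1484)) = √(I*√2222 - 527) = √(-527 + I*√2222)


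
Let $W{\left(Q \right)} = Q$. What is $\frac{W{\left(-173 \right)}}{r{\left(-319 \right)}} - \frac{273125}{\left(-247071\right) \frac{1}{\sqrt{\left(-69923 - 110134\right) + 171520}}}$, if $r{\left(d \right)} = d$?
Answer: $\frac{173}{319} + \frac{273125 i \sqrt{8537}}{247071} \approx 0.54232 + 102.14 i$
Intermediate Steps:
$\frac{W{\left(-173 \right)}}{r{\left(-319 \right)}} - \frac{273125}{\left(-247071\right) \frac{1}{\sqrt{\left(-69923 - 110134\right) + 171520}}} = - \frac{173}{-319} - \frac{273125}{\left(-247071\right) \frac{1}{\sqrt{\left(-69923 - 110134\right) + 171520}}} = \left(-173\right) \left(- \frac{1}{319}\right) - \frac{273125}{\left(-247071\right) \frac{1}{\sqrt{\left(-69923 - 110134\right) + 171520}}} = \frac{173}{319} - \frac{273125}{\left(-247071\right) \frac{1}{\sqrt{-180057 + 171520}}} = \frac{173}{319} - \frac{273125}{\left(-247071\right) \frac{1}{\sqrt{-8537}}} = \frac{173}{319} - \frac{273125}{\left(-247071\right) \frac{1}{i \sqrt{8537}}} = \frac{173}{319} - \frac{273125}{\left(-247071\right) \left(- \frac{i \sqrt{8537}}{8537}\right)} = \frac{173}{319} - \frac{273125}{\frac{247071}{8537} i \sqrt{8537}} = \frac{173}{319} - 273125 \left(- \frac{i \sqrt{8537}}{247071}\right) = \frac{173}{319} + \frac{273125 i \sqrt{8537}}{247071}$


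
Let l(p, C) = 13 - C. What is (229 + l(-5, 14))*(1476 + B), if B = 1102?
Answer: 587784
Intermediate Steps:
(229 + l(-5, 14))*(1476 + B) = (229 + (13 - 1*14))*(1476 + 1102) = (229 + (13 - 14))*2578 = (229 - 1)*2578 = 228*2578 = 587784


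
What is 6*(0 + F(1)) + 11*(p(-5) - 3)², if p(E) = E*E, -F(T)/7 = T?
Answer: 5282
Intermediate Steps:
F(T) = -7*T
p(E) = E²
6*(0 + F(1)) + 11*(p(-5) - 3)² = 6*(0 - 7*1) + 11*((-5)² - 3)² = 6*(0 - 7) + 11*(25 - 3)² = 6*(-7) + 11*22² = -42 + 11*484 = -42 + 5324 = 5282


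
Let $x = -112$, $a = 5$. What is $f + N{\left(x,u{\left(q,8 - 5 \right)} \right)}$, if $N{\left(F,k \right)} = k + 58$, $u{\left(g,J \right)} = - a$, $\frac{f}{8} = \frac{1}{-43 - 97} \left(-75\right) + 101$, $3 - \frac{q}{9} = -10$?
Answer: $\frac{6057}{7} \approx 865.29$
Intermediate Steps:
$q = 117$ ($q = 27 - -90 = 27 + 90 = 117$)
$f = \frac{5686}{7}$ ($f = 8 \left(\frac{1}{-43 - 97} \left(-75\right) + 101\right) = 8 \left(\frac{1}{-140} \left(-75\right) + 101\right) = 8 \left(\left(- \frac{1}{140}\right) \left(-75\right) + 101\right) = 8 \left(\frac{15}{28} + 101\right) = 8 \cdot \frac{2843}{28} = \frac{5686}{7} \approx 812.29$)
$u{\left(g,J \right)} = -5$ ($u{\left(g,J \right)} = \left(-1\right) 5 = -5$)
$N{\left(F,k \right)} = 58 + k$
$f + N{\left(x,u{\left(q,8 - 5 \right)} \right)} = \frac{5686}{7} + \left(58 - 5\right) = \frac{5686}{7} + 53 = \frac{6057}{7}$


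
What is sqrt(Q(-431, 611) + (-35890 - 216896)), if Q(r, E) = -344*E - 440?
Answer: 3*I*sqrt(51490) ≈ 680.74*I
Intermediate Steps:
Q(r, E) = -440 - 344*E
sqrt(Q(-431, 611) + (-35890 - 216896)) = sqrt((-440 - 344*611) + (-35890 - 216896)) = sqrt((-440 - 210184) - 252786) = sqrt(-210624 - 252786) = sqrt(-463410) = 3*I*sqrt(51490)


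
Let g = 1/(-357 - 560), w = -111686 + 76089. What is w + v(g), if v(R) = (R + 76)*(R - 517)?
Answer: -62972931923/840889 ≈ -74889.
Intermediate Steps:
w = -35597
g = -1/917 (g = 1/(-917) = -1/917 ≈ -0.0010905)
v(R) = (-517 + R)*(76 + R) (v(R) = (76 + R)*(-517 + R) = (-517 + R)*(76 + R))
w + v(g) = -35597 + (-39292 + (-1/917)² - 441*(-1/917)) = -35597 + (-39292 + 1/840889 + 63/131) = -35597 - 33039806190/840889 = -62972931923/840889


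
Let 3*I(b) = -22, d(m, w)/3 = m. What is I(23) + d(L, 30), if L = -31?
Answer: -301/3 ≈ -100.33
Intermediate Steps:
d(m, w) = 3*m
I(b) = -22/3 (I(b) = (⅓)*(-22) = -22/3)
I(23) + d(L, 30) = -22/3 + 3*(-31) = -22/3 - 93 = -301/3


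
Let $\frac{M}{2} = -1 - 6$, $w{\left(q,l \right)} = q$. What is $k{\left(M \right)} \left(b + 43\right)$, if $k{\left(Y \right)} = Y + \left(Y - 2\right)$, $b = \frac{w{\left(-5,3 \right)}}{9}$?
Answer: $- \frac{3820}{3} \approx -1273.3$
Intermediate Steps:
$M = -14$ ($M = 2 \left(-1 - 6\right) = 2 \left(-7\right) = -14$)
$b = - \frac{5}{9} \approx -0.55556$
$k{\left(Y \right)} = -2 + 2 Y$ ($k{\left(Y \right)} = Y + \left(-2 + Y\right) = -2 + 2 Y$)
$k{\left(M \right)} \left(b + 43\right) = \left(-2 + 2 \left(-14\right)\right) \left(- \frac{5}{9} + 43\right) = \left(-2 - 28\right) \frac{382}{9} = \left(-30\right) \frac{382}{9} = - \frac{3820}{3}$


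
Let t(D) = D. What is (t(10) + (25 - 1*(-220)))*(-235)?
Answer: -59925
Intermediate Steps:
(t(10) + (25 - 1*(-220)))*(-235) = (10 + (25 - 1*(-220)))*(-235) = (10 + (25 + 220))*(-235) = (10 + 245)*(-235) = 255*(-235) = -59925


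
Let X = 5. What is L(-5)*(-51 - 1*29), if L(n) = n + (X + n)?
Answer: 400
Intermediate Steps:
L(n) = 5 + 2*n (L(n) = n + (5 + n) = 5 + 2*n)
L(-5)*(-51 - 1*29) = (5 + 2*(-5))*(-51 - 1*29) = (5 - 10)*(-51 - 29) = -5*(-80) = 400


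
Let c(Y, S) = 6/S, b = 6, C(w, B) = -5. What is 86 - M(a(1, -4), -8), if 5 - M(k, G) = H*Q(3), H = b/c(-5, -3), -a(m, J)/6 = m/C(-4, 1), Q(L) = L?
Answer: 72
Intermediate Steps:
a(m, J) = 6*m/5 (a(m, J) = -6*m/(-5) = -6*m*(-1)/5 = -(-6)*m/5 = 6*m/5)
H = -3 (H = 6/((6/(-3))) = 6/((6*(-⅓))) = 6/(-2) = 6*(-½) = -3)
M(k, G) = 14 (M(k, G) = 5 - (-3)*3 = 5 - 1*(-9) = 5 + 9 = 14)
86 - M(a(1, -4), -8) = 86 - 1*14 = 86 - 14 = 72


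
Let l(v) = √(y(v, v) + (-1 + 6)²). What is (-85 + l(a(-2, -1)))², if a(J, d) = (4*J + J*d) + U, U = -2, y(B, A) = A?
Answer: (85 - √17)² ≈ 6541.1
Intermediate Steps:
a(J, d) = -2 + 4*J + J*d (a(J, d) = (4*J + J*d) - 2 = -2 + 4*J + J*d)
l(v) = √(25 + v) (l(v) = √(v + (-1 + 6)²) = √(v + 5²) = √(v + 25) = √(25 + v))
(-85 + l(a(-2, -1)))² = (-85 + √(25 + (-2 + 4*(-2) - 2*(-1))))² = (-85 + √(25 + (-2 - 8 + 2)))² = (-85 + √(25 - 8))² = (-85 + √17)²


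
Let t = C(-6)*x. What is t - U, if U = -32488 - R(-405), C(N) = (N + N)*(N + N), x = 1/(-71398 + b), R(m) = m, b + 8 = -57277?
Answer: 4128536545/128683 ≈ 32083.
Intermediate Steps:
b = -57285 (b = -8 - 57277 = -57285)
x = -1/128683 (x = 1/(-71398 - 57285) = 1/(-128683) = -1/128683 ≈ -7.7710e-6)
C(N) = 4*N**2 (C(N) = (2*N)*(2*N) = 4*N**2)
U = -32083 (U = -32488 - 1*(-405) = -32488 + 405 = -32083)
t = -144/128683 (t = (4*(-6)**2)*(-1/128683) = (4*36)*(-1/128683) = 144*(-1/128683) = -144/128683 ≈ -0.0011190)
t - U = -144/128683 - 1*(-32083) = -144/128683 + 32083 = 4128536545/128683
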